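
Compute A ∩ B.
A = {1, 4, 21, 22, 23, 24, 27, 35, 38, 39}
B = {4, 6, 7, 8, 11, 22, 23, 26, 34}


Set A = {1, 4, 21, 22, 23, 24, 27, 35, 38, 39}
Set B = {4, 6, 7, 8, 11, 22, 23, 26, 34}
A ∩ B includes only elements in both sets.
Check each element of A against B:
1 ✗, 4 ✓, 21 ✗, 22 ✓, 23 ✓, 24 ✗, 27 ✗, 35 ✗, 38 ✗, 39 ✗
A ∩ B = {4, 22, 23}

{4, 22, 23}


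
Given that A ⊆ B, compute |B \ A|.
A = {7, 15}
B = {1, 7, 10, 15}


Set A = {7, 15}, |A| = 2
Set B = {1, 7, 10, 15}, |B| = 4
Since A ⊆ B: B \ A = {1, 10}
|B| - |A| = 4 - 2 = 2

2


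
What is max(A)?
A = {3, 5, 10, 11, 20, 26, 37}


Set A = {3, 5, 10, 11, 20, 26, 37}
Elements in ascending order: 3, 5, 10, 11, 20, 26, 37
The largest element is 37.

37


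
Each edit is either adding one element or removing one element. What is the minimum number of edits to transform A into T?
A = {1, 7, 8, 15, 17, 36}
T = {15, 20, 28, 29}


Set A = {1, 7, 8, 15, 17, 36}
Set T = {15, 20, 28, 29}
Elements to remove from A (in A, not in T): {1, 7, 8, 17, 36} → 5 removals
Elements to add to A (in T, not in A): {20, 28, 29} → 3 additions
Total edits = 5 + 3 = 8

8


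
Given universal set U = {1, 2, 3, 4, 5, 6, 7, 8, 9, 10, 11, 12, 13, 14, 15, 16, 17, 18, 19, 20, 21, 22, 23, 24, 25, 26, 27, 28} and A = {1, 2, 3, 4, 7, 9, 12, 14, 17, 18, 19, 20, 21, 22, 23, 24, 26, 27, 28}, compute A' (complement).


Universal set U = {1, 2, 3, 4, 5, 6, 7, 8, 9, 10, 11, 12, 13, 14, 15, 16, 17, 18, 19, 20, 21, 22, 23, 24, 25, 26, 27, 28}
Set A = {1, 2, 3, 4, 7, 9, 12, 14, 17, 18, 19, 20, 21, 22, 23, 24, 26, 27, 28}
A' = U \ A = elements in U but not in A
Checking each element of U:
1 (in A, exclude), 2 (in A, exclude), 3 (in A, exclude), 4 (in A, exclude), 5 (not in A, include), 6 (not in A, include), 7 (in A, exclude), 8 (not in A, include), 9 (in A, exclude), 10 (not in A, include), 11 (not in A, include), 12 (in A, exclude), 13 (not in A, include), 14 (in A, exclude), 15 (not in A, include), 16 (not in A, include), 17 (in A, exclude), 18 (in A, exclude), 19 (in A, exclude), 20 (in A, exclude), 21 (in A, exclude), 22 (in A, exclude), 23 (in A, exclude), 24 (in A, exclude), 25 (not in A, include), 26 (in A, exclude), 27 (in A, exclude), 28 (in A, exclude)
A' = {5, 6, 8, 10, 11, 13, 15, 16, 25}

{5, 6, 8, 10, 11, 13, 15, 16, 25}


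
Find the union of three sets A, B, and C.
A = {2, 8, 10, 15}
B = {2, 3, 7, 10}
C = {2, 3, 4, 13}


Set A = {2, 8, 10, 15}
Set B = {2, 3, 7, 10}
Set C = {2, 3, 4, 13}
First, A ∪ B = {2, 3, 7, 8, 10, 15}
Then, (A ∪ B) ∪ C = {2, 3, 4, 7, 8, 10, 13, 15}

{2, 3, 4, 7, 8, 10, 13, 15}


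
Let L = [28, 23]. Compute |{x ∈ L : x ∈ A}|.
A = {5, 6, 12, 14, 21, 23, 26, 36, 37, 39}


Set A = {5, 6, 12, 14, 21, 23, 26, 36, 37, 39}
Candidates: [28, 23]
Check each candidate:
28 ∉ A, 23 ∈ A
Count of candidates in A: 1

1


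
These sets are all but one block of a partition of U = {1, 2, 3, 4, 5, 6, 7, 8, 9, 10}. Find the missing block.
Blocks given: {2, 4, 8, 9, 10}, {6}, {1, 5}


U = {1, 2, 3, 4, 5, 6, 7, 8, 9, 10}
Shown blocks: {2, 4, 8, 9, 10}, {6}, {1, 5}
A partition's blocks are pairwise disjoint and cover U, so the missing block = U \ (union of shown blocks).
Union of shown blocks: {1, 2, 4, 5, 6, 8, 9, 10}
Missing block = U \ (union) = {3, 7}

{3, 7}


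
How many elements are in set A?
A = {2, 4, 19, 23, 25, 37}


Set A = {2, 4, 19, 23, 25, 37}
Listing elements: 2, 4, 19, 23, 25, 37
Counting: 6 elements
|A| = 6

6


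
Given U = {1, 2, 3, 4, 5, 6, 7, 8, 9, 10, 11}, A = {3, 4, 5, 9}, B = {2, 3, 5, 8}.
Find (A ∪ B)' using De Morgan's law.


U = {1, 2, 3, 4, 5, 6, 7, 8, 9, 10, 11}
A = {3, 4, 5, 9}, B = {2, 3, 5, 8}
A ∪ B = {2, 3, 4, 5, 8, 9}
(A ∪ B)' = U \ (A ∪ B) = {1, 6, 7, 10, 11}
Verification via A' ∩ B': A' = {1, 2, 6, 7, 8, 10, 11}, B' = {1, 4, 6, 7, 9, 10, 11}
A' ∩ B' = {1, 6, 7, 10, 11} ✓

{1, 6, 7, 10, 11}


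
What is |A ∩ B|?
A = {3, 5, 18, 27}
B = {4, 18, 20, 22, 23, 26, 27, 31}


Set A = {3, 5, 18, 27}
Set B = {4, 18, 20, 22, 23, 26, 27, 31}
A ∩ B = {18, 27}
|A ∩ B| = 2

2


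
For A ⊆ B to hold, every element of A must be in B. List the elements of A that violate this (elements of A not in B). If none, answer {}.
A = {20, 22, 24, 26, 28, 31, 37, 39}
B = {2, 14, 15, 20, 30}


Set A = {20, 22, 24, 26, 28, 31, 37, 39}
Set B = {2, 14, 15, 20, 30}
Check each element of A against B:
20 ∈ B, 22 ∉ B (include), 24 ∉ B (include), 26 ∉ B (include), 28 ∉ B (include), 31 ∉ B (include), 37 ∉ B (include), 39 ∉ B (include)
Elements of A not in B: {22, 24, 26, 28, 31, 37, 39}

{22, 24, 26, 28, 31, 37, 39}


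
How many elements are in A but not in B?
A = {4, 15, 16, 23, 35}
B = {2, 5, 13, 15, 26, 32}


Set A = {4, 15, 16, 23, 35}
Set B = {2, 5, 13, 15, 26, 32}
A \ B = {4, 16, 23, 35}
|A \ B| = 4

4


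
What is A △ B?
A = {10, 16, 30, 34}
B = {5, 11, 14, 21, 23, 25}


Set A = {10, 16, 30, 34}
Set B = {5, 11, 14, 21, 23, 25}
A △ B = (A \ B) ∪ (B \ A)
Elements in A but not B: {10, 16, 30, 34}
Elements in B but not A: {5, 11, 14, 21, 23, 25}
A △ B = {5, 10, 11, 14, 16, 21, 23, 25, 30, 34}

{5, 10, 11, 14, 16, 21, 23, 25, 30, 34}


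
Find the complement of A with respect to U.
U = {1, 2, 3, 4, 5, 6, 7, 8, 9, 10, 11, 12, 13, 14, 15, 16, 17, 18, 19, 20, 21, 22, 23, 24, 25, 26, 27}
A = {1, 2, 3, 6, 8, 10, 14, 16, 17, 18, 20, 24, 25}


Universal set U = {1, 2, 3, 4, 5, 6, 7, 8, 9, 10, 11, 12, 13, 14, 15, 16, 17, 18, 19, 20, 21, 22, 23, 24, 25, 26, 27}
Set A = {1, 2, 3, 6, 8, 10, 14, 16, 17, 18, 20, 24, 25}
A' = U \ A = elements in U but not in A
Checking each element of U:
1 (in A, exclude), 2 (in A, exclude), 3 (in A, exclude), 4 (not in A, include), 5 (not in A, include), 6 (in A, exclude), 7 (not in A, include), 8 (in A, exclude), 9 (not in A, include), 10 (in A, exclude), 11 (not in A, include), 12 (not in A, include), 13 (not in A, include), 14 (in A, exclude), 15 (not in A, include), 16 (in A, exclude), 17 (in A, exclude), 18 (in A, exclude), 19 (not in A, include), 20 (in A, exclude), 21 (not in A, include), 22 (not in A, include), 23 (not in A, include), 24 (in A, exclude), 25 (in A, exclude), 26 (not in A, include), 27 (not in A, include)
A' = {4, 5, 7, 9, 11, 12, 13, 15, 19, 21, 22, 23, 26, 27}

{4, 5, 7, 9, 11, 12, 13, 15, 19, 21, 22, 23, 26, 27}


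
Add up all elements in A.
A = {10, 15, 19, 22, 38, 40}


Set A = {10, 15, 19, 22, 38, 40}
Sum = 10 + 15 + 19 + 22 + 38 + 40 = 144

144


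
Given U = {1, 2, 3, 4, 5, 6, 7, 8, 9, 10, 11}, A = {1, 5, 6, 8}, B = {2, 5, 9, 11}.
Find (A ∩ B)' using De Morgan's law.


U = {1, 2, 3, 4, 5, 6, 7, 8, 9, 10, 11}
A = {1, 5, 6, 8}, B = {2, 5, 9, 11}
A ∩ B = {5}
(A ∩ B)' = U \ (A ∩ B) = {1, 2, 3, 4, 6, 7, 8, 9, 10, 11}
Verification via A' ∪ B': A' = {2, 3, 4, 7, 9, 10, 11}, B' = {1, 3, 4, 6, 7, 8, 10}
A' ∪ B' = {1, 2, 3, 4, 6, 7, 8, 9, 10, 11} ✓

{1, 2, 3, 4, 6, 7, 8, 9, 10, 11}


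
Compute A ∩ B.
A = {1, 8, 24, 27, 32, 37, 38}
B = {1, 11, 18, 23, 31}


Set A = {1, 8, 24, 27, 32, 37, 38}
Set B = {1, 11, 18, 23, 31}
A ∩ B includes only elements in both sets.
Check each element of A against B:
1 ✓, 8 ✗, 24 ✗, 27 ✗, 32 ✗, 37 ✗, 38 ✗
A ∩ B = {1}

{1}


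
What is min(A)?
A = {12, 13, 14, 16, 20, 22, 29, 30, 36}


Set A = {12, 13, 14, 16, 20, 22, 29, 30, 36}
Elements in ascending order: 12, 13, 14, 16, 20, 22, 29, 30, 36
The smallest element is 12.

12


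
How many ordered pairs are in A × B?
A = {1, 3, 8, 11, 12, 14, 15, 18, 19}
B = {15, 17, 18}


Set A = {1, 3, 8, 11, 12, 14, 15, 18, 19} has 9 elements.
Set B = {15, 17, 18} has 3 elements.
|A × B| = |A| × |B| = 9 × 3 = 27

27


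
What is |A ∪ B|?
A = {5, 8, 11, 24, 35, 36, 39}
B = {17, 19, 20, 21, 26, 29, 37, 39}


Set A = {5, 8, 11, 24, 35, 36, 39}, |A| = 7
Set B = {17, 19, 20, 21, 26, 29, 37, 39}, |B| = 8
A ∩ B = {39}, |A ∩ B| = 1
|A ∪ B| = |A| + |B| - |A ∩ B| = 7 + 8 - 1 = 14

14


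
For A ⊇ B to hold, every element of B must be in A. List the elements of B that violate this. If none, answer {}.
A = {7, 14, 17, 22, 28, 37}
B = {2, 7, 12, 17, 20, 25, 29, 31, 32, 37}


Set A = {7, 14, 17, 22, 28, 37}
Set B = {2, 7, 12, 17, 20, 25, 29, 31, 32, 37}
Check each element of B against A:
2 ∉ A (include), 7 ∈ A, 12 ∉ A (include), 17 ∈ A, 20 ∉ A (include), 25 ∉ A (include), 29 ∉ A (include), 31 ∉ A (include), 32 ∉ A (include), 37 ∈ A
Elements of B not in A: {2, 12, 20, 25, 29, 31, 32}

{2, 12, 20, 25, 29, 31, 32}


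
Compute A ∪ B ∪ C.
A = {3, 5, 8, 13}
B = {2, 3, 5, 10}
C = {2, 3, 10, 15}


Set A = {3, 5, 8, 13}
Set B = {2, 3, 5, 10}
Set C = {2, 3, 10, 15}
First, A ∪ B = {2, 3, 5, 8, 10, 13}
Then, (A ∪ B) ∪ C = {2, 3, 5, 8, 10, 13, 15}

{2, 3, 5, 8, 10, 13, 15}


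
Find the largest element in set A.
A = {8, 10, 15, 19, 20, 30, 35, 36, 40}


Set A = {8, 10, 15, 19, 20, 30, 35, 36, 40}
Elements in ascending order: 8, 10, 15, 19, 20, 30, 35, 36, 40
The largest element is 40.

40


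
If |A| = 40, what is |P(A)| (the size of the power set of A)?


The set has 40 elements.
The power set contains all possible subsets.
|P(A)| = 2^|A| = 2^40 = 1099511627776

1099511627776


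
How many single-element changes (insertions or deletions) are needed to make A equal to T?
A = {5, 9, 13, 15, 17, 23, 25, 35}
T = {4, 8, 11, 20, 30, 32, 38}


Set A = {5, 9, 13, 15, 17, 23, 25, 35}
Set T = {4, 8, 11, 20, 30, 32, 38}
Elements to remove from A (in A, not in T): {5, 9, 13, 15, 17, 23, 25, 35} → 8 removals
Elements to add to A (in T, not in A): {4, 8, 11, 20, 30, 32, 38} → 7 additions
Total edits = 8 + 7 = 15

15


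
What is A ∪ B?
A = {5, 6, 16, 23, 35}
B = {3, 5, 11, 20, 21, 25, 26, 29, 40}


Set A = {5, 6, 16, 23, 35}
Set B = {3, 5, 11, 20, 21, 25, 26, 29, 40}
A ∪ B includes all elements in either set.
Elements from A: {5, 6, 16, 23, 35}
Elements from B not already included: {3, 11, 20, 21, 25, 26, 29, 40}
A ∪ B = {3, 5, 6, 11, 16, 20, 21, 23, 25, 26, 29, 35, 40}

{3, 5, 6, 11, 16, 20, 21, 23, 25, 26, 29, 35, 40}


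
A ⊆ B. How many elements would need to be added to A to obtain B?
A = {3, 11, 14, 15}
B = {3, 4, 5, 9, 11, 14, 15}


Set A = {3, 11, 14, 15}, |A| = 4
Set B = {3, 4, 5, 9, 11, 14, 15}, |B| = 7
Since A ⊆ B: B \ A = {4, 5, 9}
|B| - |A| = 7 - 4 = 3

3


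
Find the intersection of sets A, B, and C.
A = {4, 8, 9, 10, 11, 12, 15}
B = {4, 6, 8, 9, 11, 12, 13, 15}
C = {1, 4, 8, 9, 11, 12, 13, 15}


Set A = {4, 8, 9, 10, 11, 12, 15}
Set B = {4, 6, 8, 9, 11, 12, 13, 15}
Set C = {1, 4, 8, 9, 11, 12, 13, 15}
First, A ∩ B = {4, 8, 9, 11, 12, 15}
Then, (A ∩ B) ∩ C = {4, 8, 9, 11, 12, 15}

{4, 8, 9, 11, 12, 15}


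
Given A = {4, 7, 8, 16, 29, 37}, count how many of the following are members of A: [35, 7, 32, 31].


Set A = {4, 7, 8, 16, 29, 37}
Candidates: [35, 7, 32, 31]
Check each candidate:
35 ∉ A, 7 ∈ A, 32 ∉ A, 31 ∉ A
Count of candidates in A: 1

1


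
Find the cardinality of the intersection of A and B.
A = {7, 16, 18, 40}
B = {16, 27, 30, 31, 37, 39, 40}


Set A = {7, 16, 18, 40}
Set B = {16, 27, 30, 31, 37, 39, 40}
A ∩ B = {16, 40}
|A ∩ B| = 2

2


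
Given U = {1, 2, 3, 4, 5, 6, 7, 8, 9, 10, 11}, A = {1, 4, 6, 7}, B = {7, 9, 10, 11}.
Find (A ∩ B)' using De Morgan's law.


U = {1, 2, 3, 4, 5, 6, 7, 8, 9, 10, 11}
A = {1, 4, 6, 7}, B = {7, 9, 10, 11}
A ∩ B = {7}
(A ∩ B)' = U \ (A ∩ B) = {1, 2, 3, 4, 5, 6, 8, 9, 10, 11}
Verification via A' ∪ B': A' = {2, 3, 5, 8, 9, 10, 11}, B' = {1, 2, 3, 4, 5, 6, 8}
A' ∪ B' = {1, 2, 3, 4, 5, 6, 8, 9, 10, 11} ✓

{1, 2, 3, 4, 5, 6, 8, 9, 10, 11}


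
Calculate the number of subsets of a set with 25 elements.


The set has 25 elements.
The power set contains all possible subsets.
|P(A)| = 2^|A| = 2^25 = 33554432

33554432


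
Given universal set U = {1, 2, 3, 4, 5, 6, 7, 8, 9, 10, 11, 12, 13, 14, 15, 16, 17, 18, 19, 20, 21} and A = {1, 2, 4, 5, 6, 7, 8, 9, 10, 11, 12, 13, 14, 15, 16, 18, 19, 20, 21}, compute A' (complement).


Universal set U = {1, 2, 3, 4, 5, 6, 7, 8, 9, 10, 11, 12, 13, 14, 15, 16, 17, 18, 19, 20, 21}
Set A = {1, 2, 4, 5, 6, 7, 8, 9, 10, 11, 12, 13, 14, 15, 16, 18, 19, 20, 21}
A' = U \ A = elements in U but not in A
Checking each element of U:
1 (in A, exclude), 2 (in A, exclude), 3 (not in A, include), 4 (in A, exclude), 5 (in A, exclude), 6 (in A, exclude), 7 (in A, exclude), 8 (in A, exclude), 9 (in A, exclude), 10 (in A, exclude), 11 (in A, exclude), 12 (in A, exclude), 13 (in A, exclude), 14 (in A, exclude), 15 (in A, exclude), 16 (in A, exclude), 17 (not in A, include), 18 (in A, exclude), 19 (in A, exclude), 20 (in A, exclude), 21 (in A, exclude)
A' = {3, 17}

{3, 17}


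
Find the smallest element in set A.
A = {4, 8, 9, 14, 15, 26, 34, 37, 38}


Set A = {4, 8, 9, 14, 15, 26, 34, 37, 38}
Elements in ascending order: 4, 8, 9, 14, 15, 26, 34, 37, 38
The smallest element is 4.

4


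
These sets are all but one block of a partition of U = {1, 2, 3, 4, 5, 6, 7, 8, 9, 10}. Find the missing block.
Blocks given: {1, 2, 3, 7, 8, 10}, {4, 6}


U = {1, 2, 3, 4, 5, 6, 7, 8, 9, 10}
Shown blocks: {1, 2, 3, 7, 8, 10}, {4, 6}
A partition's blocks are pairwise disjoint and cover U, so the missing block = U \ (union of shown blocks).
Union of shown blocks: {1, 2, 3, 4, 6, 7, 8, 10}
Missing block = U \ (union) = {5, 9}

{5, 9}


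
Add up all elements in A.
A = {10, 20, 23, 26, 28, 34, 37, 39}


Set A = {10, 20, 23, 26, 28, 34, 37, 39}
Sum = 10 + 20 + 23 + 26 + 28 + 34 + 37 + 39 = 217

217


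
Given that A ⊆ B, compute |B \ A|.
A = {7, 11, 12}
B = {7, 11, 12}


Set A = {7, 11, 12}, |A| = 3
Set B = {7, 11, 12}, |B| = 3
Since A ⊆ B: B \ A = {}
|B| - |A| = 3 - 3 = 0

0


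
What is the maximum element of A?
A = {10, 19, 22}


Set A = {10, 19, 22}
Elements in ascending order: 10, 19, 22
The largest element is 22.

22


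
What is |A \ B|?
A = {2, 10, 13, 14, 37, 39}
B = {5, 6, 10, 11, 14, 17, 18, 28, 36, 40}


Set A = {2, 10, 13, 14, 37, 39}
Set B = {5, 6, 10, 11, 14, 17, 18, 28, 36, 40}
A \ B = {2, 13, 37, 39}
|A \ B| = 4

4


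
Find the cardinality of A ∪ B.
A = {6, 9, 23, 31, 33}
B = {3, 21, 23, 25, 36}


Set A = {6, 9, 23, 31, 33}, |A| = 5
Set B = {3, 21, 23, 25, 36}, |B| = 5
A ∩ B = {23}, |A ∩ B| = 1
|A ∪ B| = |A| + |B| - |A ∩ B| = 5 + 5 - 1 = 9

9


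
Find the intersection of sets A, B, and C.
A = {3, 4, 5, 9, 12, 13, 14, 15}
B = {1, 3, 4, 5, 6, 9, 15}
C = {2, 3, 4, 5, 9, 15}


Set A = {3, 4, 5, 9, 12, 13, 14, 15}
Set B = {1, 3, 4, 5, 6, 9, 15}
Set C = {2, 3, 4, 5, 9, 15}
First, A ∩ B = {3, 4, 5, 9, 15}
Then, (A ∩ B) ∩ C = {3, 4, 5, 9, 15}

{3, 4, 5, 9, 15}


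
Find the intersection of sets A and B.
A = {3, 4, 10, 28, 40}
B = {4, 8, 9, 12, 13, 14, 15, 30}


Set A = {3, 4, 10, 28, 40}
Set B = {4, 8, 9, 12, 13, 14, 15, 30}
A ∩ B includes only elements in both sets.
Check each element of A against B:
3 ✗, 4 ✓, 10 ✗, 28 ✗, 40 ✗
A ∩ B = {4}

{4}


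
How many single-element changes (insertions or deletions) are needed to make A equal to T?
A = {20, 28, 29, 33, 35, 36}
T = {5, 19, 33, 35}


Set A = {20, 28, 29, 33, 35, 36}
Set T = {5, 19, 33, 35}
Elements to remove from A (in A, not in T): {20, 28, 29, 36} → 4 removals
Elements to add to A (in T, not in A): {5, 19} → 2 additions
Total edits = 4 + 2 = 6

6


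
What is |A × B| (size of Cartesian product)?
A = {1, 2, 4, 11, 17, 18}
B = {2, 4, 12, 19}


Set A = {1, 2, 4, 11, 17, 18} has 6 elements.
Set B = {2, 4, 12, 19} has 4 elements.
|A × B| = |A| × |B| = 6 × 4 = 24

24


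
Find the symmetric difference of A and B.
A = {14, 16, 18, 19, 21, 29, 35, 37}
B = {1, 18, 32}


Set A = {14, 16, 18, 19, 21, 29, 35, 37}
Set B = {1, 18, 32}
A △ B = (A \ B) ∪ (B \ A)
Elements in A but not B: {14, 16, 19, 21, 29, 35, 37}
Elements in B but not A: {1, 32}
A △ B = {1, 14, 16, 19, 21, 29, 32, 35, 37}

{1, 14, 16, 19, 21, 29, 32, 35, 37}


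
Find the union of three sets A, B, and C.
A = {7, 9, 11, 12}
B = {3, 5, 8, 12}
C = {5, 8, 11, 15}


Set A = {7, 9, 11, 12}
Set B = {3, 5, 8, 12}
Set C = {5, 8, 11, 15}
First, A ∪ B = {3, 5, 7, 8, 9, 11, 12}
Then, (A ∪ B) ∪ C = {3, 5, 7, 8, 9, 11, 12, 15}

{3, 5, 7, 8, 9, 11, 12, 15}


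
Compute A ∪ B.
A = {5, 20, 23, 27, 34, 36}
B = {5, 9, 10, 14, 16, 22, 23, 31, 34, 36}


Set A = {5, 20, 23, 27, 34, 36}
Set B = {5, 9, 10, 14, 16, 22, 23, 31, 34, 36}
A ∪ B includes all elements in either set.
Elements from A: {5, 20, 23, 27, 34, 36}
Elements from B not already included: {9, 10, 14, 16, 22, 31}
A ∪ B = {5, 9, 10, 14, 16, 20, 22, 23, 27, 31, 34, 36}

{5, 9, 10, 14, 16, 20, 22, 23, 27, 31, 34, 36}


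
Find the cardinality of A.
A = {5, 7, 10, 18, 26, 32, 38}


Set A = {5, 7, 10, 18, 26, 32, 38}
Listing elements: 5, 7, 10, 18, 26, 32, 38
Counting: 7 elements
|A| = 7

7


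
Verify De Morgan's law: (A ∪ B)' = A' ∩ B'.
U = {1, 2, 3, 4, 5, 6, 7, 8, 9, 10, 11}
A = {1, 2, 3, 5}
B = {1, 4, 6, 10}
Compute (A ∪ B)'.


U = {1, 2, 3, 4, 5, 6, 7, 8, 9, 10, 11}
A = {1, 2, 3, 5}, B = {1, 4, 6, 10}
A ∪ B = {1, 2, 3, 4, 5, 6, 10}
(A ∪ B)' = U \ (A ∪ B) = {7, 8, 9, 11}
Verification via A' ∩ B': A' = {4, 6, 7, 8, 9, 10, 11}, B' = {2, 3, 5, 7, 8, 9, 11}
A' ∩ B' = {7, 8, 9, 11} ✓

{7, 8, 9, 11}


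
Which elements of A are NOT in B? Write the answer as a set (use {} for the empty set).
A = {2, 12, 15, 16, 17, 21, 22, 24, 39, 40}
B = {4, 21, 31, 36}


Set A = {2, 12, 15, 16, 17, 21, 22, 24, 39, 40}
Set B = {4, 21, 31, 36}
Check each element of A against B:
2 ∉ B (include), 12 ∉ B (include), 15 ∉ B (include), 16 ∉ B (include), 17 ∉ B (include), 21 ∈ B, 22 ∉ B (include), 24 ∉ B (include), 39 ∉ B (include), 40 ∉ B (include)
Elements of A not in B: {2, 12, 15, 16, 17, 22, 24, 39, 40}

{2, 12, 15, 16, 17, 22, 24, 39, 40}


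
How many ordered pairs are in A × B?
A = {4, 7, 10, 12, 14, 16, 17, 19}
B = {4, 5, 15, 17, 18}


Set A = {4, 7, 10, 12, 14, 16, 17, 19} has 8 elements.
Set B = {4, 5, 15, 17, 18} has 5 elements.
|A × B| = |A| × |B| = 8 × 5 = 40

40


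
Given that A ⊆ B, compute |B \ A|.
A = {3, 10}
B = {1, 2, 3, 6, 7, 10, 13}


Set A = {3, 10}, |A| = 2
Set B = {1, 2, 3, 6, 7, 10, 13}, |B| = 7
Since A ⊆ B: B \ A = {1, 2, 6, 7, 13}
|B| - |A| = 7 - 2 = 5

5


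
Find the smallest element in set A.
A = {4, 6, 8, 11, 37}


Set A = {4, 6, 8, 11, 37}
Elements in ascending order: 4, 6, 8, 11, 37
The smallest element is 4.

4


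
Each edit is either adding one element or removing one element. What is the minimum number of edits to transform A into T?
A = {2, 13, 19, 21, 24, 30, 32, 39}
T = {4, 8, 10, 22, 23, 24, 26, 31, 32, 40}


Set A = {2, 13, 19, 21, 24, 30, 32, 39}
Set T = {4, 8, 10, 22, 23, 24, 26, 31, 32, 40}
Elements to remove from A (in A, not in T): {2, 13, 19, 21, 30, 39} → 6 removals
Elements to add to A (in T, not in A): {4, 8, 10, 22, 23, 26, 31, 40} → 8 additions
Total edits = 6 + 8 = 14

14


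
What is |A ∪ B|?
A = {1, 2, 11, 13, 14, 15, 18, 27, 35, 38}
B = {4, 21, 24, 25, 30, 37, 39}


Set A = {1, 2, 11, 13, 14, 15, 18, 27, 35, 38}, |A| = 10
Set B = {4, 21, 24, 25, 30, 37, 39}, |B| = 7
A ∩ B = {}, |A ∩ B| = 0
|A ∪ B| = |A| + |B| - |A ∩ B| = 10 + 7 - 0 = 17

17


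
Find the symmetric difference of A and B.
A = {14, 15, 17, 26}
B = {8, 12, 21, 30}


Set A = {14, 15, 17, 26}
Set B = {8, 12, 21, 30}
A △ B = (A \ B) ∪ (B \ A)
Elements in A but not B: {14, 15, 17, 26}
Elements in B but not A: {8, 12, 21, 30}
A △ B = {8, 12, 14, 15, 17, 21, 26, 30}

{8, 12, 14, 15, 17, 21, 26, 30}


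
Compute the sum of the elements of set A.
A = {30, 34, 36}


Set A = {30, 34, 36}
Sum = 30 + 34 + 36 = 100

100


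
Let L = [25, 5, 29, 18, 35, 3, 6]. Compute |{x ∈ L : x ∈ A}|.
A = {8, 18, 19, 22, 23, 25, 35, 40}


Set A = {8, 18, 19, 22, 23, 25, 35, 40}
Candidates: [25, 5, 29, 18, 35, 3, 6]
Check each candidate:
25 ∈ A, 5 ∉ A, 29 ∉ A, 18 ∈ A, 35 ∈ A, 3 ∉ A, 6 ∉ A
Count of candidates in A: 3

3


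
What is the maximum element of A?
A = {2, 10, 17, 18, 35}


Set A = {2, 10, 17, 18, 35}
Elements in ascending order: 2, 10, 17, 18, 35
The largest element is 35.

35


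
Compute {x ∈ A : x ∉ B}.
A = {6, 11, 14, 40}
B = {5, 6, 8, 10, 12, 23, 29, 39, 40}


Set A = {6, 11, 14, 40}
Set B = {5, 6, 8, 10, 12, 23, 29, 39, 40}
Check each element of A against B:
6 ∈ B, 11 ∉ B (include), 14 ∉ B (include), 40 ∈ B
Elements of A not in B: {11, 14}

{11, 14}


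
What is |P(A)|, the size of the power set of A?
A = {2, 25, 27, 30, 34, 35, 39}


Set A = {2, 25, 27, 30, 34, 35, 39}
|A| = 7
The power set P(A) contains all subsets of A.
|P(A)| = 2^|A| = 2^7 = 128

128


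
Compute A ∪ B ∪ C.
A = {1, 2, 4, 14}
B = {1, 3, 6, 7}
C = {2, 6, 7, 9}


Set A = {1, 2, 4, 14}
Set B = {1, 3, 6, 7}
Set C = {2, 6, 7, 9}
First, A ∪ B = {1, 2, 3, 4, 6, 7, 14}
Then, (A ∪ B) ∪ C = {1, 2, 3, 4, 6, 7, 9, 14}

{1, 2, 3, 4, 6, 7, 9, 14}


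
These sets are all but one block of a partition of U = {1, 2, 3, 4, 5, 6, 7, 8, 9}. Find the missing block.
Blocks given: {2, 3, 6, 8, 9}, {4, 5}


U = {1, 2, 3, 4, 5, 6, 7, 8, 9}
Shown blocks: {2, 3, 6, 8, 9}, {4, 5}
A partition's blocks are pairwise disjoint and cover U, so the missing block = U \ (union of shown blocks).
Union of shown blocks: {2, 3, 4, 5, 6, 8, 9}
Missing block = U \ (union) = {1, 7}

{1, 7}


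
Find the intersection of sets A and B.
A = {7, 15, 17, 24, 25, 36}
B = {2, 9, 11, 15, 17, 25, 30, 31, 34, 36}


Set A = {7, 15, 17, 24, 25, 36}
Set B = {2, 9, 11, 15, 17, 25, 30, 31, 34, 36}
A ∩ B includes only elements in both sets.
Check each element of A against B:
7 ✗, 15 ✓, 17 ✓, 24 ✗, 25 ✓, 36 ✓
A ∩ B = {15, 17, 25, 36}

{15, 17, 25, 36}


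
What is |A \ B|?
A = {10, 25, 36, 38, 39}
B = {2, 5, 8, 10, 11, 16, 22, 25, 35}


Set A = {10, 25, 36, 38, 39}
Set B = {2, 5, 8, 10, 11, 16, 22, 25, 35}
A \ B = {36, 38, 39}
|A \ B| = 3

3


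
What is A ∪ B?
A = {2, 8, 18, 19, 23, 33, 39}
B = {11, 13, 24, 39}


Set A = {2, 8, 18, 19, 23, 33, 39}
Set B = {11, 13, 24, 39}
A ∪ B includes all elements in either set.
Elements from A: {2, 8, 18, 19, 23, 33, 39}
Elements from B not already included: {11, 13, 24}
A ∪ B = {2, 8, 11, 13, 18, 19, 23, 24, 33, 39}

{2, 8, 11, 13, 18, 19, 23, 24, 33, 39}


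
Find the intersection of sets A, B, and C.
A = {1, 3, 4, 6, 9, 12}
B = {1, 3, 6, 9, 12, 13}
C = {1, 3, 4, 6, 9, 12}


Set A = {1, 3, 4, 6, 9, 12}
Set B = {1, 3, 6, 9, 12, 13}
Set C = {1, 3, 4, 6, 9, 12}
First, A ∩ B = {1, 3, 6, 9, 12}
Then, (A ∩ B) ∩ C = {1, 3, 6, 9, 12}

{1, 3, 6, 9, 12}


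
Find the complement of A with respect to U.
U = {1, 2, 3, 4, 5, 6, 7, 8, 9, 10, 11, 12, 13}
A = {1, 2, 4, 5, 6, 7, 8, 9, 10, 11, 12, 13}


Universal set U = {1, 2, 3, 4, 5, 6, 7, 8, 9, 10, 11, 12, 13}
Set A = {1, 2, 4, 5, 6, 7, 8, 9, 10, 11, 12, 13}
A' = U \ A = elements in U but not in A
Checking each element of U:
1 (in A, exclude), 2 (in A, exclude), 3 (not in A, include), 4 (in A, exclude), 5 (in A, exclude), 6 (in A, exclude), 7 (in A, exclude), 8 (in A, exclude), 9 (in A, exclude), 10 (in A, exclude), 11 (in A, exclude), 12 (in A, exclude), 13 (in A, exclude)
A' = {3}

{3}


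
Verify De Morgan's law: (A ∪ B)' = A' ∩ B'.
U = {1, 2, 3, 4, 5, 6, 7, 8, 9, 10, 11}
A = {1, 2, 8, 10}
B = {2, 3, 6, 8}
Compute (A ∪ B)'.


U = {1, 2, 3, 4, 5, 6, 7, 8, 9, 10, 11}
A = {1, 2, 8, 10}, B = {2, 3, 6, 8}
A ∪ B = {1, 2, 3, 6, 8, 10}
(A ∪ B)' = U \ (A ∪ B) = {4, 5, 7, 9, 11}
Verification via A' ∩ B': A' = {3, 4, 5, 6, 7, 9, 11}, B' = {1, 4, 5, 7, 9, 10, 11}
A' ∩ B' = {4, 5, 7, 9, 11} ✓

{4, 5, 7, 9, 11}


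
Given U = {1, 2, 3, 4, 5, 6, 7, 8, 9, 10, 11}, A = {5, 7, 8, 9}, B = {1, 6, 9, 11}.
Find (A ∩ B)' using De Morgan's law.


U = {1, 2, 3, 4, 5, 6, 7, 8, 9, 10, 11}
A = {5, 7, 8, 9}, B = {1, 6, 9, 11}
A ∩ B = {9}
(A ∩ B)' = U \ (A ∩ B) = {1, 2, 3, 4, 5, 6, 7, 8, 10, 11}
Verification via A' ∪ B': A' = {1, 2, 3, 4, 6, 10, 11}, B' = {2, 3, 4, 5, 7, 8, 10}
A' ∪ B' = {1, 2, 3, 4, 5, 6, 7, 8, 10, 11} ✓

{1, 2, 3, 4, 5, 6, 7, 8, 10, 11}


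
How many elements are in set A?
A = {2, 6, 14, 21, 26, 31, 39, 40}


Set A = {2, 6, 14, 21, 26, 31, 39, 40}
Listing elements: 2, 6, 14, 21, 26, 31, 39, 40
Counting: 8 elements
|A| = 8

8


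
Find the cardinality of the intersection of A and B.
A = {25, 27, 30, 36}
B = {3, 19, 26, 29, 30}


Set A = {25, 27, 30, 36}
Set B = {3, 19, 26, 29, 30}
A ∩ B = {30}
|A ∩ B| = 1

1


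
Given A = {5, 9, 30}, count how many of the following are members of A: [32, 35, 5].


Set A = {5, 9, 30}
Candidates: [32, 35, 5]
Check each candidate:
32 ∉ A, 35 ∉ A, 5 ∈ A
Count of candidates in A: 1

1


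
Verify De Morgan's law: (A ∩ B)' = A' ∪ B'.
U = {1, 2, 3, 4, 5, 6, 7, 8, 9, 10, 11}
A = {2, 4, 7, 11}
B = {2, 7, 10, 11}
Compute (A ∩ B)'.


U = {1, 2, 3, 4, 5, 6, 7, 8, 9, 10, 11}
A = {2, 4, 7, 11}, B = {2, 7, 10, 11}
A ∩ B = {2, 7, 11}
(A ∩ B)' = U \ (A ∩ B) = {1, 3, 4, 5, 6, 8, 9, 10}
Verification via A' ∪ B': A' = {1, 3, 5, 6, 8, 9, 10}, B' = {1, 3, 4, 5, 6, 8, 9}
A' ∪ B' = {1, 3, 4, 5, 6, 8, 9, 10} ✓

{1, 3, 4, 5, 6, 8, 9, 10}


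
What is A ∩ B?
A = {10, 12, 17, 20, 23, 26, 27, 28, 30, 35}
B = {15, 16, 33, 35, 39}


Set A = {10, 12, 17, 20, 23, 26, 27, 28, 30, 35}
Set B = {15, 16, 33, 35, 39}
A ∩ B includes only elements in both sets.
Check each element of A against B:
10 ✗, 12 ✗, 17 ✗, 20 ✗, 23 ✗, 26 ✗, 27 ✗, 28 ✗, 30 ✗, 35 ✓
A ∩ B = {35}

{35}


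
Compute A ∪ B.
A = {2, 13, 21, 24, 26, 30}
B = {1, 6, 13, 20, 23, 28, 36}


Set A = {2, 13, 21, 24, 26, 30}
Set B = {1, 6, 13, 20, 23, 28, 36}
A ∪ B includes all elements in either set.
Elements from A: {2, 13, 21, 24, 26, 30}
Elements from B not already included: {1, 6, 20, 23, 28, 36}
A ∪ B = {1, 2, 6, 13, 20, 21, 23, 24, 26, 28, 30, 36}

{1, 2, 6, 13, 20, 21, 23, 24, 26, 28, 30, 36}


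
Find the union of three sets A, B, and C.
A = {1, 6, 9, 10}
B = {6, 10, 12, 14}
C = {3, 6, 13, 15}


Set A = {1, 6, 9, 10}
Set B = {6, 10, 12, 14}
Set C = {3, 6, 13, 15}
First, A ∪ B = {1, 6, 9, 10, 12, 14}
Then, (A ∪ B) ∪ C = {1, 3, 6, 9, 10, 12, 13, 14, 15}

{1, 3, 6, 9, 10, 12, 13, 14, 15}


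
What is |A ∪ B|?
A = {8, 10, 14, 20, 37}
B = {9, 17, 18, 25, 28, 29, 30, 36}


Set A = {8, 10, 14, 20, 37}, |A| = 5
Set B = {9, 17, 18, 25, 28, 29, 30, 36}, |B| = 8
A ∩ B = {}, |A ∩ B| = 0
|A ∪ B| = |A| + |B| - |A ∩ B| = 5 + 8 - 0 = 13

13


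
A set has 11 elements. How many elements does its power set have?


The set has 11 elements.
The power set contains all possible subsets.
|P(A)| = 2^|A| = 2^11 = 2048

2048


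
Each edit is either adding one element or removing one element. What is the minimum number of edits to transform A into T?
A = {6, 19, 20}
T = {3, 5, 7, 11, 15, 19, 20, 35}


Set A = {6, 19, 20}
Set T = {3, 5, 7, 11, 15, 19, 20, 35}
Elements to remove from A (in A, not in T): {6} → 1 removals
Elements to add to A (in T, not in A): {3, 5, 7, 11, 15, 35} → 6 additions
Total edits = 1 + 6 = 7

7


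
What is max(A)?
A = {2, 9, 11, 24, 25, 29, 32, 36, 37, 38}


Set A = {2, 9, 11, 24, 25, 29, 32, 36, 37, 38}
Elements in ascending order: 2, 9, 11, 24, 25, 29, 32, 36, 37, 38
The largest element is 38.

38


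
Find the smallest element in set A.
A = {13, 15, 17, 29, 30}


Set A = {13, 15, 17, 29, 30}
Elements in ascending order: 13, 15, 17, 29, 30
The smallest element is 13.

13


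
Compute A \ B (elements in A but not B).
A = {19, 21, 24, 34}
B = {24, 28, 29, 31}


Set A = {19, 21, 24, 34}
Set B = {24, 28, 29, 31}
A \ B includes elements in A that are not in B.
Check each element of A:
19 (not in B, keep), 21 (not in B, keep), 24 (in B, remove), 34 (not in B, keep)
A \ B = {19, 21, 34}

{19, 21, 34}


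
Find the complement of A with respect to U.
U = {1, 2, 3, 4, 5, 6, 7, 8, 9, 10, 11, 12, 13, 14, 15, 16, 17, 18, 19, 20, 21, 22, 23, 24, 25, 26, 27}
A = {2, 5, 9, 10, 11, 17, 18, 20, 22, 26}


Universal set U = {1, 2, 3, 4, 5, 6, 7, 8, 9, 10, 11, 12, 13, 14, 15, 16, 17, 18, 19, 20, 21, 22, 23, 24, 25, 26, 27}
Set A = {2, 5, 9, 10, 11, 17, 18, 20, 22, 26}
A' = U \ A = elements in U but not in A
Checking each element of U:
1 (not in A, include), 2 (in A, exclude), 3 (not in A, include), 4 (not in A, include), 5 (in A, exclude), 6 (not in A, include), 7 (not in A, include), 8 (not in A, include), 9 (in A, exclude), 10 (in A, exclude), 11 (in A, exclude), 12 (not in A, include), 13 (not in A, include), 14 (not in A, include), 15 (not in A, include), 16 (not in A, include), 17 (in A, exclude), 18 (in A, exclude), 19 (not in A, include), 20 (in A, exclude), 21 (not in A, include), 22 (in A, exclude), 23 (not in A, include), 24 (not in A, include), 25 (not in A, include), 26 (in A, exclude), 27 (not in A, include)
A' = {1, 3, 4, 6, 7, 8, 12, 13, 14, 15, 16, 19, 21, 23, 24, 25, 27}

{1, 3, 4, 6, 7, 8, 12, 13, 14, 15, 16, 19, 21, 23, 24, 25, 27}


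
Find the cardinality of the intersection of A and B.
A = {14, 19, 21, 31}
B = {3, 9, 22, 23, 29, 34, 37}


Set A = {14, 19, 21, 31}
Set B = {3, 9, 22, 23, 29, 34, 37}
A ∩ B = {}
|A ∩ B| = 0

0


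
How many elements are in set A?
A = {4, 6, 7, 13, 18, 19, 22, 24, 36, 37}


Set A = {4, 6, 7, 13, 18, 19, 22, 24, 36, 37}
Listing elements: 4, 6, 7, 13, 18, 19, 22, 24, 36, 37
Counting: 10 elements
|A| = 10

10


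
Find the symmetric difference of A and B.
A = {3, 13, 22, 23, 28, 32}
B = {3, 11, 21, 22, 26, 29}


Set A = {3, 13, 22, 23, 28, 32}
Set B = {3, 11, 21, 22, 26, 29}
A △ B = (A \ B) ∪ (B \ A)
Elements in A but not B: {13, 23, 28, 32}
Elements in B but not A: {11, 21, 26, 29}
A △ B = {11, 13, 21, 23, 26, 28, 29, 32}

{11, 13, 21, 23, 26, 28, 29, 32}


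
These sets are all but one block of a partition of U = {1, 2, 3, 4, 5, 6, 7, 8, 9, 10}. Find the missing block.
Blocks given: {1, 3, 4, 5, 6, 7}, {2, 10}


U = {1, 2, 3, 4, 5, 6, 7, 8, 9, 10}
Shown blocks: {1, 3, 4, 5, 6, 7}, {2, 10}
A partition's blocks are pairwise disjoint and cover U, so the missing block = U \ (union of shown blocks).
Union of shown blocks: {1, 2, 3, 4, 5, 6, 7, 10}
Missing block = U \ (union) = {8, 9}

{8, 9}


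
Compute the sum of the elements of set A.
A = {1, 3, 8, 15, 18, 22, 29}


Set A = {1, 3, 8, 15, 18, 22, 29}
Sum = 1 + 3 + 8 + 15 + 18 + 22 + 29 = 96

96


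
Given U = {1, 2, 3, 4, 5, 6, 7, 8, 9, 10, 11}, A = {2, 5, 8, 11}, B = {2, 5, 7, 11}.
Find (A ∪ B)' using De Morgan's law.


U = {1, 2, 3, 4, 5, 6, 7, 8, 9, 10, 11}
A = {2, 5, 8, 11}, B = {2, 5, 7, 11}
A ∪ B = {2, 5, 7, 8, 11}
(A ∪ B)' = U \ (A ∪ B) = {1, 3, 4, 6, 9, 10}
Verification via A' ∩ B': A' = {1, 3, 4, 6, 7, 9, 10}, B' = {1, 3, 4, 6, 8, 9, 10}
A' ∩ B' = {1, 3, 4, 6, 9, 10} ✓

{1, 3, 4, 6, 9, 10}


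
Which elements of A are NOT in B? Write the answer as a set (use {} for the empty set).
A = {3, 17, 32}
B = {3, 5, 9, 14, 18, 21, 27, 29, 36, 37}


Set A = {3, 17, 32}
Set B = {3, 5, 9, 14, 18, 21, 27, 29, 36, 37}
Check each element of A against B:
3 ∈ B, 17 ∉ B (include), 32 ∉ B (include)
Elements of A not in B: {17, 32}

{17, 32}


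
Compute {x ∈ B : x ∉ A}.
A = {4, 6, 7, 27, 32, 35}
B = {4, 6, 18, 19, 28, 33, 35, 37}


Set A = {4, 6, 7, 27, 32, 35}
Set B = {4, 6, 18, 19, 28, 33, 35, 37}
Check each element of B against A:
4 ∈ A, 6 ∈ A, 18 ∉ A (include), 19 ∉ A (include), 28 ∉ A (include), 33 ∉ A (include), 35 ∈ A, 37 ∉ A (include)
Elements of B not in A: {18, 19, 28, 33, 37}

{18, 19, 28, 33, 37}


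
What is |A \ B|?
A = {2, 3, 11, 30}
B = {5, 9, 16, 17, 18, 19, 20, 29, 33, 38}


Set A = {2, 3, 11, 30}
Set B = {5, 9, 16, 17, 18, 19, 20, 29, 33, 38}
A \ B = {2, 3, 11, 30}
|A \ B| = 4

4


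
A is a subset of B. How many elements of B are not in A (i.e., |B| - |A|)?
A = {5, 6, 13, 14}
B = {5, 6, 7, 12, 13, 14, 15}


Set A = {5, 6, 13, 14}, |A| = 4
Set B = {5, 6, 7, 12, 13, 14, 15}, |B| = 7
Since A ⊆ B: B \ A = {7, 12, 15}
|B| - |A| = 7 - 4 = 3

3


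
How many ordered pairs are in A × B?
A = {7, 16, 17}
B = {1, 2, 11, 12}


Set A = {7, 16, 17} has 3 elements.
Set B = {1, 2, 11, 12} has 4 elements.
|A × B| = |A| × |B| = 3 × 4 = 12

12


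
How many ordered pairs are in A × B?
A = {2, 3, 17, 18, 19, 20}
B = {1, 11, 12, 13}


Set A = {2, 3, 17, 18, 19, 20} has 6 elements.
Set B = {1, 11, 12, 13} has 4 elements.
|A × B| = |A| × |B| = 6 × 4 = 24

24


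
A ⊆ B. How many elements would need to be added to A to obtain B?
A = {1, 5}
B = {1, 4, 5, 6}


Set A = {1, 5}, |A| = 2
Set B = {1, 4, 5, 6}, |B| = 4
Since A ⊆ B: B \ A = {4, 6}
|B| - |A| = 4 - 2 = 2

2


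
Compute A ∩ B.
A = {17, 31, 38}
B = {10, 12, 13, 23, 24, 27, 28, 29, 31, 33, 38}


Set A = {17, 31, 38}
Set B = {10, 12, 13, 23, 24, 27, 28, 29, 31, 33, 38}
A ∩ B includes only elements in both sets.
Check each element of A against B:
17 ✗, 31 ✓, 38 ✓
A ∩ B = {31, 38}

{31, 38}


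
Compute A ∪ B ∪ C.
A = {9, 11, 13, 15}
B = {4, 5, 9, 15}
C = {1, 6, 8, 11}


Set A = {9, 11, 13, 15}
Set B = {4, 5, 9, 15}
Set C = {1, 6, 8, 11}
First, A ∪ B = {4, 5, 9, 11, 13, 15}
Then, (A ∪ B) ∪ C = {1, 4, 5, 6, 8, 9, 11, 13, 15}

{1, 4, 5, 6, 8, 9, 11, 13, 15}


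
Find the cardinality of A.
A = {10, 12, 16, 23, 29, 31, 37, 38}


Set A = {10, 12, 16, 23, 29, 31, 37, 38}
Listing elements: 10, 12, 16, 23, 29, 31, 37, 38
Counting: 8 elements
|A| = 8

8


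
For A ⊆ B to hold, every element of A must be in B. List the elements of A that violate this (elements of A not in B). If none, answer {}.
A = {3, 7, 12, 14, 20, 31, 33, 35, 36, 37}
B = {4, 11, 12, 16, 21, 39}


Set A = {3, 7, 12, 14, 20, 31, 33, 35, 36, 37}
Set B = {4, 11, 12, 16, 21, 39}
Check each element of A against B:
3 ∉ B (include), 7 ∉ B (include), 12 ∈ B, 14 ∉ B (include), 20 ∉ B (include), 31 ∉ B (include), 33 ∉ B (include), 35 ∉ B (include), 36 ∉ B (include), 37 ∉ B (include)
Elements of A not in B: {3, 7, 14, 20, 31, 33, 35, 36, 37}

{3, 7, 14, 20, 31, 33, 35, 36, 37}


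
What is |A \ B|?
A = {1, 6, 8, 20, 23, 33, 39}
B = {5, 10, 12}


Set A = {1, 6, 8, 20, 23, 33, 39}
Set B = {5, 10, 12}
A \ B = {1, 6, 8, 20, 23, 33, 39}
|A \ B| = 7

7


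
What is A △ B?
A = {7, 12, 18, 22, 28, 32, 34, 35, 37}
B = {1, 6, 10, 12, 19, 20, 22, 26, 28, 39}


Set A = {7, 12, 18, 22, 28, 32, 34, 35, 37}
Set B = {1, 6, 10, 12, 19, 20, 22, 26, 28, 39}
A △ B = (A \ B) ∪ (B \ A)
Elements in A but not B: {7, 18, 32, 34, 35, 37}
Elements in B but not A: {1, 6, 10, 19, 20, 26, 39}
A △ B = {1, 6, 7, 10, 18, 19, 20, 26, 32, 34, 35, 37, 39}

{1, 6, 7, 10, 18, 19, 20, 26, 32, 34, 35, 37, 39}


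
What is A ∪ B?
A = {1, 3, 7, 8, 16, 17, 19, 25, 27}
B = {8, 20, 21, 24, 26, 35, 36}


Set A = {1, 3, 7, 8, 16, 17, 19, 25, 27}
Set B = {8, 20, 21, 24, 26, 35, 36}
A ∪ B includes all elements in either set.
Elements from A: {1, 3, 7, 8, 16, 17, 19, 25, 27}
Elements from B not already included: {20, 21, 24, 26, 35, 36}
A ∪ B = {1, 3, 7, 8, 16, 17, 19, 20, 21, 24, 25, 26, 27, 35, 36}

{1, 3, 7, 8, 16, 17, 19, 20, 21, 24, 25, 26, 27, 35, 36}


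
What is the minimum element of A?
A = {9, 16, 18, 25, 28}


Set A = {9, 16, 18, 25, 28}
Elements in ascending order: 9, 16, 18, 25, 28
The smallest element is 9.

9


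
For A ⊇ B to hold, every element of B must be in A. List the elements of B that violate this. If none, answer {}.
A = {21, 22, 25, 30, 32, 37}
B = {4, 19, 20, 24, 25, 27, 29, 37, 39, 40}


Set A = {21, 22, 25, 30, 32, 37}
Set B = {4, 19, 20, 24, 25, 27, 29, 37, 39, 40}
Check each element of B against A:
4 ∉ A (include), 19 ∉ A (include), 20 ∉ A (include), 24 ∉ A (include), 25 ∈ A, 27 ∉ A (include), 29 ∉ A (include), 37 ∈ A, 39 ∉ A (include), 40 ∉ A (include)
Elements of B not in A: {4, 19, 20, 24, 27, 29, 39, 40}

{4, 19, 20, 24, 27, 29, 39, 40}


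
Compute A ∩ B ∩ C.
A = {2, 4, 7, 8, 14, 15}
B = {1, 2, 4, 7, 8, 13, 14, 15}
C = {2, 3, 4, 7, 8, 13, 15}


Set A = {2, 4, 7, 8, 14, 15}
Set B = {1, 2, 4, 7, 8, 13, 14, 15}
Set C = {2, 3, 4, 7, 8, 13, 15}
First, A ∩ B = {2, 4, 7, 8, 14, 15}
Then, (A ∩ B) ∩ C = {2, 4, 7, 8, 15}

{2, 4, 7, 8, 15}


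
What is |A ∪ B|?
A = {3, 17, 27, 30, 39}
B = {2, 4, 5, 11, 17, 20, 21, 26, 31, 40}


Set A = {3, 17, 27, 30, 39}, |A| = 5
Set B = {2, 4, 5, 11, 17, 20, 21, 26, 31, 40}, |B| = 10
A ∩ B = {17}, |A ∩ B| = 1
|A ∪ B| = |A| + |B| - |A ∩ B| = 5 + 10 - 1 = 14

14


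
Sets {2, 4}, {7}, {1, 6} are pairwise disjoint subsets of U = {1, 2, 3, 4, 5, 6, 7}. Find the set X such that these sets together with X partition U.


U = {1, 2, 3, 4, 5, 6, 7}
Shown blocks: {2, 4}, {7}, {1, 6}
A partition's blocks are pairwise disjoint and cover U, so the missing block = U \ (union of shown blocks).
Union of shown blocks: {1, 2, 4, 6, 7}
Missing block = U \ (union) = {3, 5}

{3, 5}


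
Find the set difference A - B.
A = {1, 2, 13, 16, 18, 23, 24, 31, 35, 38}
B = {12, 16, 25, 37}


Set A = {1, 2, 13, 16, 18, 23, 24, 31, 35, 38}
Set B = {12, 16, 25, 37}
A \ B includes elements in A that are not in B.
Check each element of A:
1 (not in B, keep), 2 (not in B, keep), 13 (not in B, keep), 16 (in B, remove), 18 (not in B, keep), 23 (not in B, keep), 24 (not in B, keep), 31 (not in B, keep), 35 (not in B, keep), 38 (not in B, keep)
A \ B = {1, 2, 13, 18, 23, 24, 31, 35, 38}

{1, 2, 13, 18, 23, 24, 31, 35, 38}


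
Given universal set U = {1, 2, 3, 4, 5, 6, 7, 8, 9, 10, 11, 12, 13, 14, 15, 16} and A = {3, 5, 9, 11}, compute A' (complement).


Universal set U = {1, 2, 3, 4, 5, 6, 7, 8, 9, 10, 11, 12, 13, 14, 15, 16}
Set A = {3, 5, 9, 11}
A' = U \ A = elements in U but not in A
Checking each element of U:
1 (not in A, include), 2 (not in A, include), 3 (in A, exclude), 4 (not in A, include), 5 (in A, exclude), 6 (not in A, include), 7 (not in A, include), 8 (not in A, include), 9 (in A, exclude), 10 (not in A, include), 11 (in A, exclude), 12 (not in A, include), 13 (not in A, include), 14 (not in A, include), 15 (not in A, include), 16 (not in A, include)
A' = {1, 2, 4, 6, 7, 8, 10, 12, 13, 14, 15, 16}

{1, 2, 4, 6, 7, 8, 10, 12, 13, 14, 15, 16}


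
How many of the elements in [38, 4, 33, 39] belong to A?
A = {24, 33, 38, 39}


Set A = {24, 33, 38, 39}
Candidates: [38, 4, 33, 39]
Check each candidate:
38 ∈ A, 4 ∉ A, 33 ∈ A, 39 ∈ A
Count of candidates in A: 3

3


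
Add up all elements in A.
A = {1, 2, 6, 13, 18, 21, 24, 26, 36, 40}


Set A = {1, 2, 6, 13, 18, 21, 24, 26, 36, 40}
Sum = 1 + 2 + 6 + 13 + 18 + 21 + 24 + 26 + 36 + 40 = 187

187


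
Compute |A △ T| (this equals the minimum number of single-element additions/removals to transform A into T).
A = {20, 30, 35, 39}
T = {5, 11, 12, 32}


Set A = {20, 30, 35, 39}
Set T = {5, 11, 12, 32}
Elements to remove from A (in A, not in T): {20, 30, 35, 39} → 4 removals
Elements to add to A (in T, not in A): {5, 11, 12, 32} → 4 additions
Total edits = 4 + 4 = 8

8


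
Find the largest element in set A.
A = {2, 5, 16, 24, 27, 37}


Set A = {2, 5, 16, 24, 27, 37}
Elements in ascending order: 2, 5, 16, 24, 27, 37
The largest element is 37.

37


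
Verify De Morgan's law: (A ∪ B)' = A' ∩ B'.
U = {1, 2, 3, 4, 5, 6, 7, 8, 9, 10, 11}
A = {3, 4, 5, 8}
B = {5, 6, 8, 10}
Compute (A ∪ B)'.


U = {1, 2, 3, 4, 5, 6, 7, 8, 9, 10, 11}
A = {3, 4, 5, 8}, B = {5, 6, 8, 10}
A ∪ B = {3, 4, 5, 6, 8, 10}
(A ∪ B)' = U \ (A ∪ B) = {1, 2, 7, 9, 11}
Verification via A' ∩ B': A' = {1, 2, 6, 7, 9, 10, 11}, B' = {1, 2, 3, 4, 7, 9, 11}
A' ∩ B' = {1, 2, 7, 9, 11} ✓

{1, 2, 7, 9, 11}


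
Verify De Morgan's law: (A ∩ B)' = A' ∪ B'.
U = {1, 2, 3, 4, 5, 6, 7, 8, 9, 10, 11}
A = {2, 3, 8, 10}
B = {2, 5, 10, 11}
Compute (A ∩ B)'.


U = {1, 2, 3, 4, 5, 6, 7, 8, 9, 10, 11}
A = {2, 3, 8, 10}, B = {2, 5, 10, 11}
A ∩ B = {2, 10}
(A ∩ B)' = U \ (A ∩ B) = {1, 3, 4, 5, 6, 7, 8, 9, 11}
Verification via A' ∪ B': A' = {1, 4, 5, 6, 7, 9, 11}, B' = {1, 3, 4, 6, 7, 8, 9}
A' ∪ B' = {1, 3, 4, 5, 6, 7, 8, 9, 11} ✓

{1, 3, 4, 5, 6, 7, 8, 9, 11}
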